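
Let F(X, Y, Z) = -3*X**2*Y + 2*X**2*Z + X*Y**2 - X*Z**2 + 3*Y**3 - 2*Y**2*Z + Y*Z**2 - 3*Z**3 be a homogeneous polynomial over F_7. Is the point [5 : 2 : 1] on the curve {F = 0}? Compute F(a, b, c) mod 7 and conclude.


F(5,2,1) ≡ 0 (mod 7); P is on the curve.

Evaluate F(5, 2, 1) term-by-term (mod 7).
  -3*X**2*Y ↦ -3·25·2·1 = -150
  2*X**2*Z ↦ 2·25·1·1 = 50
  X*Y**2 ↦ 1·5·4·1 = 20
  -X*Z**2 ↦ -1·5·1·1 = -5
  3*Y**3 ↦ 3·1·8·1 = 24
  -2*Y**2*Z ↦ -2·1·4·1 = -8
  Y*Z**2 ↦ 1·1·2·1 = 2
  -3*Z**3 ↦ -3·1·1·1 = -3
Sum: F(5, 2, 1) = (-150) + (50) + (20) + (-5) + (24) + (-8) + (2) + (-3) = -70.
Reducing mod 7: -70 ≡ 0 (mod 7).
Since F(a, b, c) ≡ 0 (mod 7), P lies on the curve.


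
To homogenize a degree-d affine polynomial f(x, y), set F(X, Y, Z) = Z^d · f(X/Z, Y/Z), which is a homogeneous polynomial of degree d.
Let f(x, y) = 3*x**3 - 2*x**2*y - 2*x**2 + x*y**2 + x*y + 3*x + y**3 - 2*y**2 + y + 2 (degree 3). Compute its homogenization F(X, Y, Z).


F(X, Y, Z) = 3*X**3 - 2*X**2*Y - 2*X**2*Z + X*Y**2 + X*Y*Z + 3*X*Z**2 + Y**3 - 2*Y**2*Z + Y*Z**2 + 2*Z**3

deg(f) = 3.
Substitute x = X/Z, y = Y/Z into f, then multiply by Z^3.
  monomial 3·x^3·y^0 ↦ 3·X^3·Y^0·Z^0.
  monomial -2·x^2·y^1 ↦ -2·X^2·Y^1·Z^0.
  monomial -2·x^2·y^0 ↦ -2·X^2·Y^0·Z^1.
  monomial 1·x^1·y^2 ↦ 1·X^1·Y^2·Z^0.
  monomial 1·x^1·y^1 ↦ 1·X^1·Y^1·Z^1.
  monomial 3·x^1·y^0 ↦ 3·X^1·Y^0·Z^2.
  monomial 1·x^0·y^3 ↦ 1·X^0·Y^3·Z^0.
  monomial -2·x^0·y^2 ↦ -2·X^0·Y^2·Z^1.
  monomial 1·x^0·y^1 ↦ 1·X^0·Y^1·Z^2.
  monomial 2·x^0·y^0 ↦ 2·X^0·Y^0·Z^3.
Collecting: F(X, Y, Z) = 3*X**3 - 2*X**2*Y - 2*X**2*Z + X*Y**2 + X*Y*Z + 3*X*Z**2 + Y**3 - 2*Y**2*Z + Y*Z**2 + 2*Z**3.


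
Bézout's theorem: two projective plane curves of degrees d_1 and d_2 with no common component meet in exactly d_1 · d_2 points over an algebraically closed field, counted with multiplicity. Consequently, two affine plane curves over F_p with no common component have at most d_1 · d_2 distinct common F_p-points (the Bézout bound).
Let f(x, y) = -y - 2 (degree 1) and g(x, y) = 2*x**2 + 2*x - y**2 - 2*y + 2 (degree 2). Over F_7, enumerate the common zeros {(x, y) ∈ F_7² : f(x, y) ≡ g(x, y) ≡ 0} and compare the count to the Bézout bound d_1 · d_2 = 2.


Common zeros: {(2, 5), (4, 5)}; count = 2; Bézout bound = 2.

deg(f) = 1, deg(g) = 2, so Bézout bound = 2.
Scan x ∈ F_7. For each x, list the y ∈ F_7 with f(x, y) ≡ 0 and those with g(x, y) ≡ 0 (mod 7); the common zeros in that column are the intersection.
  x = 0: f ≡ 0 at y ∈ {5}; g ≡ 0 at y ∈ ∅; common: ∅.
  x = 1: f ≡ 0 at y ∈ {5}; g ≡ 0 at y ∈ {6}; common: ∅.
  x = 2: f ≡ 0 at y ∈ {5}; g ≡ 0 at y ∈ {0, 5}; common: {5}.
  x = 3: f ≡ 0 at y ∈ {5}; g ≡ 0 at y ∈ ∅; common: ∅.
  x = 4: f ≡ 0 at y ∈ {5}; g ≡ 0 at y ∈ {0, 5}; common: {5}.
  x = 5: f ≡ 0 at y ∈ {5}; g ≡ 0 at y ∈ {6}; common: ∅.
  x = 6: f ≡ 0 at y ∈ {5}; g ≡ 0 at y ∈ ∅; common: ∅.
Collecting: common zeros = {(2, 5), (4, 5)}, so the count is 2.
Comparison with the Bézout bound: 2 ≤ 2 = deg(f)·deg(g), as expected for curves with no common component (the bound is attained).


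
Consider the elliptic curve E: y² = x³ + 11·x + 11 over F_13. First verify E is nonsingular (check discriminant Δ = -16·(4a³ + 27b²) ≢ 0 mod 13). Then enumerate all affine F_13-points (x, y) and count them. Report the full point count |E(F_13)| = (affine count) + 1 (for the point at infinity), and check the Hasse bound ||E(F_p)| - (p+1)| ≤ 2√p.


Affine points = {(1, 6), (1, 7), (5, 3), (5, 10), (8, 0), (10, 4), (10, 9), (12, 5), (12, 8)}; affine count = 9; |E(F_13)| = 10.

Discriminant check: Δ ∝ 4a³ + 27b² = 4·11³ + 27·11² = 4·1331 + 27·121 ≡ 11 (mod 13). Nonzero ⇒ E is nonsingular.
For each x ∈ F_13, compute rhs = x³ + 11·x + 11 mod 13, then count y ∈ F_13 with y² ≡ rhs.
  x = 0: rhs = 11, matching y values: none (0 points).
  x = 1: rhs = 10, matching y values: 6, 7 (2 points).
  x = 2: rhs = 2, matching y values: none (0 points).
  x = 3: rhs = 6, matching y values: none (0 points).
  x = 4: rhs = 2, matching y values: none (0 points).
  x = 5: rhs = 9, matching y values: 3, 10 (2 points).
  x = 6: rhs = 7, matching y values: none (0 points).
  x = 7: rhs = 2, matching y values: none (0 points).
  x = 8: rhs = 0, matching y values: 0 (1 points).
  x = 9: rhs = 7, matching y values: none (0 points).
  x = 10: rhs = 3, matching y values: 4, 9 (2 points).
  x = 11: rhs = 7, matching y values: none (0 points).
  x = 12: rhs = 12, matching y values: 5, 8 (2 points).
Total affine count: 9.
Full point count |E(F_13)| = 9 + 1 = 10.
Hasse bound: |10 − (13+1)| = |-4| = 4 ≤ 2√13 ≈ 7.2111 ✓.


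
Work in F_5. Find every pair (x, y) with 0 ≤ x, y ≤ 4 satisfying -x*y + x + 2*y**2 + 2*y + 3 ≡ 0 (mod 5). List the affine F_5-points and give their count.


Affine F_5-points: {(0, 2), (1, 3), (1, 4), (2, 0)}; count = 4.

For each of the 25 pairs (x, y) ∈ F_5², evaluate f(x, y) mod 5. Record the zeros.
  x = 0: [0↦3, 1↦2, 2↦0, 3↦2, 4↦3]  zeros at y ∈ {2}
  x = 1: [0↦4, 1↦2, 2↦4, 3↦0, 4↦0]  zeros at y ∈ {3, 4}
  x = 2: [0↦0, 1↦2, 2↦3, 3↦3, 4↦2]  zeros at y ∈ {0}
  x = 3: [0↦1, 1↦2, 2↦2, 3↦1, 4↦4]  zeros at y ∈ ∅
  x = 4: [0↦2, 1↦2, 2↦1, 3↦4, 4↦1]  zeros at y ∈ ∅
Collecting zeros: affine points = {(0, 2), (1, 3), (1, 4), (2, 0)}.
Total count |C(F_5)_aff| = 4.


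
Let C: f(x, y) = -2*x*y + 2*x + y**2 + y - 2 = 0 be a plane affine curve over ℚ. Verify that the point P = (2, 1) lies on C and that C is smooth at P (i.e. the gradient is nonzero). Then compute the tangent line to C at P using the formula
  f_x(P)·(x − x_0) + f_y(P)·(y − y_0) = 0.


Tangent line at P: 1 - y = 0.

Step 1: f(2, 1) = 0, so P lies on C.
Step 2: partial derivatives
  f_x(x, y) = 2 - 2*y, f_y(x, y) = -2*x + 2*y + 1.
  f_x(P) = 0, f_y(P) = -1 (gradient nonzero, so P is smooth).
Step 3: tangent line at P: 0·(x − 2) + -1·(y − 1) = 0.
Expanding: 1 - y = 0.


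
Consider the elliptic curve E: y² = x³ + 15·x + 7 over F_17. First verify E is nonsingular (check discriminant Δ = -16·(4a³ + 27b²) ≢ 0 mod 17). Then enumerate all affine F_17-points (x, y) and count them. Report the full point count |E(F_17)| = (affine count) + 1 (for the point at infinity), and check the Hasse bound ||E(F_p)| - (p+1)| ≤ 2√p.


Affine points = {(7, 8), (7, 9), (9, 2), (9, 15), (10, 1), (10, 16), (13, 6), (13, 11), (16, 5), (16, 12)}; affine count = 10; |E(F_17)| = 11.

Discriminant check: Δ ∝ 4a³ + 27b² = 4·15³ + 27·7² = 4·3375 + 27·49 ≡ 16 (mod 17). Nonzero ⇒ E is nonsingular.
For each x ∈ F_17, compute rhs = x³ + 15·x + 7 mod 17, then count y ∈ F_17 with y² ≡ rhs.
  x = 0: rhs = 7, matching y values: none (0 points).
  x = 1: rhs = 6, matching y values: none (0 points).
  x = 2: rhs = 11, matching y values: none (0 points).
  x = 3: rhs = 11, matching y values: none (0 points).
  x = 4: rhs = 12, matching y values: none (0 points).
  x = 5: rhs = 3, matching y values: none (0 points).
  x = 6: rhs = 7, matching y values: none (0 points).
  x = 7: rhs = 13, matching y values: 8, 9 (2 points).
  x = 8: rhs = 10, matching y values: none (0 points).
  x = 9: rhs = 4, matching y values: 2, 15 (2 points).
  x = 10: rhs = 1, matching y values: 1, 16 (2 points).
  x = 11: rhs = 7, matching y values: none (0 points).
  x = 12: rhs = 11, matching y values: none (0 points).
  x = 13: rhs = 2, matching y values: 6, 11 (2 points).
  x = 14: rhs = 3, matching y values: none (0 points).
  x = 15: rhs = 3, matching y values: none (0 points).
  x = 16: rhs = 8, matching y values: 5, 12 (2 points).
Total affine count: 10.
Full point count |E(F_17)| = 10 + 1 = 11.
Hasse bound: |11 − (17+1)| = |-7| = 7 ≤ 2√17 ≈ 8.2462 ✓.


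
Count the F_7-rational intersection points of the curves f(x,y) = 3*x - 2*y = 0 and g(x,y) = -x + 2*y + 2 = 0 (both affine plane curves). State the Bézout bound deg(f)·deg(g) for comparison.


Common zeros: {(6, 2)}; count = 1; Bézout bound = 1.

deg(f) = 1, deg(g) = 1, so Bézout bound = 1.
Scan x ∈ F_7. For each x, list the y ∈ F_7 with f(x, y) ≡ 0 and those with g(x, y) ≡ 0 (mod 7); the common zeros in that column are the intersection.
  x = 0: f ≡ 0 at y ∈ {0}; g ≡ 0 at y ∈ {6}; common: ∅.
  x = 1: f ≡ 0 at y ∈ {5}; g ≡ 0 at y ∈ {3}; common: ∅.
  x = 2: f ≡ 0 at y ∈ {3}; g ≡ 0 at y ∈ {0}; common: ∅.
  x = 3: f ≡ 0 at y ∈ {1}; g ≡ 0 at y ∈ {4}; common: ∅.
  x = 4: f ≡ 0 at y ∈ {6}; g ≡ 0 at y ∈ {1}; common: ∅.
  x = 5: f ≡ 0 at y ∈ {4}; g ≡ 0 at y ∈ {5}; common: ∅.
  x = 6: f ≡ 0 at y ∈ {2}; g ≡ 0 at y ∈ {2}; common: {2}.
Collecting: common zeros = {(6, 2)}, so the count is 1.
Comparison with the Bézout bound: 1 ≤ 1 = deg(f)·deg(g), as expected for curves with no common component (the bound is attained).


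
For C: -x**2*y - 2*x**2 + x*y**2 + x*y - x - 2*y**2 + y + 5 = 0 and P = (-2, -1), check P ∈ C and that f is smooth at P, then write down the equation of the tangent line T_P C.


Tangent line at P: 3*x + 3*y + 9 = 0.

Step 1: f(-2, -1) = 0, so P lies on C.
Step 2: partial derivatives
  f_x(x, y) = -2*x*y - 4*x + y**2 + y - 1, f_y(x, y) = -x**2 + 2*x*y + x - 4*y + 1.
  f_x(P) = 3, f_y(P) = 3 (gradient nonzero, so P is smooth).
Step 3: tangent line at P: 3·(x − -2) + 3·(y − -1) = 0.
Expanding: 3*x + 3*y + 9 = 0.


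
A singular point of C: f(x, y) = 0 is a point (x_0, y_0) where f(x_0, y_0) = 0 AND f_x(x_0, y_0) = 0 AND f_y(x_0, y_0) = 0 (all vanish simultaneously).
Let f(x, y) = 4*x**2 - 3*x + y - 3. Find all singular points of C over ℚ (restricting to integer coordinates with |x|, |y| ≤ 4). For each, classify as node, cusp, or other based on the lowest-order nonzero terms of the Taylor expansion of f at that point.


No singular points in the scanned grid; C is smooth there.

Compute partial derivatives:
  f_x = 8*x - 3.
  f_y = 1.
f_y = 1 is a nonzero constant, so f_y never vanishes: no point (x, y) can satisfy f = f_x = f_y = 0. In particular no (x, y) ∈ {−4, ..., 4}² is singular; the curve is smooth.


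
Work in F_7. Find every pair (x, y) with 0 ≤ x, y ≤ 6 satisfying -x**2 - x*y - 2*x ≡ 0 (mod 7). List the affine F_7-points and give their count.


Affine F_7-points: {(0, 0), (0, 1), (0, 2), (0, 3), (0, 4), (0, 5), (0, 6), (1, 4), (2, 3), (3, 2), (4, 1), (5, 0), (6, 6)}; count = 13.

For each of the 49 pairs (x, y) ∈ F_7², evaluate f(x, y) mod 7. Record the zeros.
  x = 0: [0↦0, 1↦0, 2↦0, 3↦0, 4↦0, 5↦0, 6↦0]  zeros at y ∈ {0, 1, 2, 3, 4, 5, 6}
  x = 1: [0↦4, 1↦3, 2↦2, 3↦1, 4↦0, 5↦6, 6↦5]  zeros at y ∈ {4}
  x = 2: [0↦6, 1↦4, 2↦2, 3↦0, 4↦5, 5↦3, 6↦1]  zeros at y ∈ {3}
  x = 3: [0↦6, 1↦3, 2↦0, 3↦4, 4↦1, 5↦5, 6↦2]  zeros at y ∈ {2}
  x = 4: [0↦4, 1↦0, 2↦3, 3↦6, 4↦2, 5↦5, 6↦1]  zeros at y ∈ {1}
  x = 5: [0↦0, 1↦2, 2↦4, 3↦6, 4↦1, 5↦3, 6↦5]  zeros at y ∈ {0}
  x = 6: [0↦1, 1↦2, 2↦3, 3↦4, 4↦5, 5↦6, 6↦0]  zeros at y ∈ {6}
Collecting zeros: affine points = {(0, 0), (0, 1), (0, 2), (0, 3), (0, 4), (0, 5), (0, 6), (1, 4), (2, 3), (3, 2), (4, 1), (5, 0), (6, 6)}.
Total count |C(F_7)_aff| = 13.


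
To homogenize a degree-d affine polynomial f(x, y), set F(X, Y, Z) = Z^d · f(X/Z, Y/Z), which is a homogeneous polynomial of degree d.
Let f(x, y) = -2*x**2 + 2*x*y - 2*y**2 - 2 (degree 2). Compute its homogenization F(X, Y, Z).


F(X, Y, Z) = -2*X**2 + 2*X*Y - 2*Y**2 - 2*Z**2

deg(f) = 2.
Substitute x = X/Z, y = Y/Z into f, then multiply by Z^2.
  monomial -2·x^2·y^0 ↦ -2·X^2·Y^0·Z^0.
  monomial 2·x^1·y^1 ↦ 2·X^1·Y^1·Z^0.
  monomial -2·x^0·y^2 ↦ -2·X^0·Y^2·Z^0.
  monomial -2·x^0·y^0 ↦ -2·X^0·Y^0·Z^2.
Collecting: F(X, Y, Z) = -2*X**2 + 2*X*Y - 2*Y**2 - 2*Z**2.


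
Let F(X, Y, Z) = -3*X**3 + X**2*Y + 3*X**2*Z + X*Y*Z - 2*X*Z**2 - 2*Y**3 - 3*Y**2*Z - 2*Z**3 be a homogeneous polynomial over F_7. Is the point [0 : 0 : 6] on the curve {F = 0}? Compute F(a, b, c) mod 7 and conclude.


F(0,0,6) ≡ 2 (mod 7); P is NOT on the curve.

Evaluate F(0, 0, 6) term-by-term (mod 7).
  -3*X**3 ↦ -3·0·1·1 = 0
  X**2*Y ↦ 1·0·0·1 = 0
  3*X**2*Z ↦ 3·0·1·6 = 0
  X*Y*Z ↦ 1·0·0·6 = 0
  -2*X*Z**2 ↦ -2·0·1·36 = 0
  -2*Y**3 ↦ -2·1·0·1 = 0
  -3*Y**2*Z ↦ -3·1·0·6 = 0
  -2*Z**3 ↦ -2·1·1·216 = -432
Sum: F(0, 0, 6) = (0) + (0) + (0) + (0) + (0) + (0) + (0) + (-432) = -432.
Reducing mod 7: -432 ≡ 2 (mod 7).
Since F(a, b, c) ≡ 2 ≠ 0 (mod 7), P does NOT lie on the curve.


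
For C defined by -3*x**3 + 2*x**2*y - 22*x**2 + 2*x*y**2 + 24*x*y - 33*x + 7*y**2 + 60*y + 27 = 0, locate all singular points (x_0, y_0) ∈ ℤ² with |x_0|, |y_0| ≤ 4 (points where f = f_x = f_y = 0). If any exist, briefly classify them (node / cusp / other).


Singular points: {(-3, -3)}; classification: node.

Compute partial derivatives:
  f_x = -9*x**2 + 4*x*y - 44*x + 2*y**2 + 24*y - 33.
  f_y = 2*x**2 + 4*x*y + 24*x + 14*y + 60.
Scan x_0 ∈ {−4, ..., 4}. For each x_0, f_y(x_0, y) is a polynomial in y; find its integer roots y ∈ {−4, ..., 4}, then test f_x and f at those candidates.
  x = -4: f_y(-4, y) = -2*y - 4; vanishes at y ∈ {-2}. (-4, -2): f_x = -9 ≠ 0.
  x = -3: f_y(-3, y) = 2*y + 6; vanishes at y ∈ {-3}. (-3, -3): f_x = 0, f = 0 — SINGULAR.
  x = -2: f_y(-2, y) = 6*y + 20; no integer root y with |y| ≤ 4.
  x = -1: f_y(-1, y) = 10*y + 38; no integer root y with |y| ≤ 4.
  x = 0: f_y(0, y) = 14*y + 60; no integer root y with |y| ≤ 4.
  x = 1: f_y(1, y) = 18*y + 86; no integer root y with |y| ≤ 4.
  x = 2: f_y(2, y) = 22*y + 116; no integer root y with |y| ≤ 4.
  x = 3: f_y(3, y) = 26*y + 150; no integer root y with |y| ≤ 4.
  x = 4: f_y(4, y) = 30*y + 188; no integer root y with |y| ≤ 4.
Only singular point on the grid: (-3, -3).
Classify: substitute x = -3 + u, y = -3 + v and expand: f = -3*u**3 + 2*u**2*v - u**2 + 2*u*v**2 + v**2.
No constant or linear terms (consistent with a singular point). Quadratic part: -u**2 + v**2. Cubic part: -3*u**3 + 2*u**2*v + 2*u*v**2.
The quadratic part v**2 - u**2 = (v − u)(v + u) splits into two distinct linear factors, so there are two distinct tangent lines y − -3 = ±(x − -3) — this is a node (ordinary double point).
Classification: node.


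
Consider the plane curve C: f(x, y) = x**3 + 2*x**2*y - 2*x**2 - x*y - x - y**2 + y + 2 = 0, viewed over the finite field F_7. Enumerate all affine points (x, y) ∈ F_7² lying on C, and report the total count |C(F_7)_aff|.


Affine F_7-points: {(0, 2), (0, 6), (1, 0), (1, 2), (2, 0), (3, 4), (3, 5), (4, 2), (4, 6), (6, 0), (6, 4)}; count = 11.

For each of the 49 pairs (x, y) ∈ F_7², evaluate f(x, y) mod 7. Record the zeros.
  x = 0: [0↦2, 1↦2, 2↦0, 3↦3, 4↦4, 5↦3, 6↦0]  zeros at y ∈ {2, 6}
  x = 1: [0↦0, 1↦1, 2↦0, 3↦4, 4↦6, 5↦6, 6↦4]  zeros at y ∈ {0, 2}
  x = 2: [0↦0, 1↦6, 2↦3, 3↦5, 4↦5, 5↦3, 6↦6]  zeros at y ∈ {0}
  x = 3: [0↦1, 1↦2, 2↦1, 3↦5, 4↦0, 5↦0, 6↦5]  zeros at y ∈ {4, 5}
  x = 4: [0↦2, 1↦2, 2↦0, 3↦3, 4↦4, 5↦3, 6↦0]  zeros at y ∈ {2, 6}
  x = 5: [0↦2, 1↦5, 2↦6, 3↦5, 4↦2, 5↦4, 6↦4]  zeros at y ∈ ∅
  x = 6: [0↦0, 1↦3, 2↦4, 3↦3, 4↦0, 5↦2, 6↦2]  zeros at y ∈ {0, 4}
Collecting zeros: affine points = {(0, 2), (0, 6), (1, 0), (1, 2), (2, 0), (3, 4), (3, 5), (4, 2), (4, 6), (6, 0), (6, 4)}.
Total count |C(F_7)_aff| = 11.


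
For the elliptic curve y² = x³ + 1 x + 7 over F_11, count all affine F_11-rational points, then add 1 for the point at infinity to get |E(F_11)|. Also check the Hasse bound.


Affine points = {(1, 3), (1, 8), (3, 2), (3, 9), (4, 3), (4, 8), (5, 4), (5, 7), (6, 3), (6, 8), (7, 4), (7, 7), (10, 4), (10, 7)}; affine count = 14; |E(F_11)| = 15.

Discriminant check: Δ ∝ 4a³ + 27b² = 4·1³ + 27·7² = 4·1 + 27·49 ≡ 7 (mod 11). Nonzero ⇒ E is nonsingular.
For each x ∈ F_11, compute rhs = x³ + 1·x + 7 mod 11, then count y ∈ F_11 with y² ≡ rhs.
  x = 0: rhs = 7, matching y values: none (0 points).
  x = 1: rhs = 9, matching y values: 3, 8 (2 points).
  x = 2: rhs = 6, matching y values: none (0 points).
  x = 3: rhs = 4, matching y values: 2, 9 (2 points).
  x = 4: rhs = 9, matching y values: 3, 8 (2 points).
  x = 5: rhs = 5, matching y values: 4, 7 (2 points).
  x = 6: rhs = 9, matching y values: 3, 8 (2 points).
  x = 7: rhs = 5, matching y values: 4, 7 (2 points).
  x = 8: rhs = 10, matching y values: none (0 points).
  x = 9: rhs = 8, matching y values: none (0 points).
  x = 10: rhs = 5, matching y values: 4, 7 (2 points).
Total affine count: 14.
Full point count |E(F_11)| = 14 + 1 = 15.
Hasse bound: |15 − (11+1)| = |3| = 3 ≤ 2√11 ≈ 6.6332 ✓.


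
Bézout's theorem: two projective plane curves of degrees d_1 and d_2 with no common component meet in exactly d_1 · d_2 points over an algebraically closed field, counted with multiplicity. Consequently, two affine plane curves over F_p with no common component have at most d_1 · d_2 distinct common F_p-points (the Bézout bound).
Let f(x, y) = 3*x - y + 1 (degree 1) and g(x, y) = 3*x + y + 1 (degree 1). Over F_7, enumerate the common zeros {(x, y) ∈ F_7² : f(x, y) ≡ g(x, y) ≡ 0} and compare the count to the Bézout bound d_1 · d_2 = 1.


Common zeros: {(2, 0)}; count = 1; Bézout bound = 1.

deg(f) = 1, deg(g) = 1, so Bézout bound = 1.
Scan x ∈ F_7. For each x, list the y ∈ F_7 with f(x, y) ≡ 0 and those with g(x, y) ≡ 0 (mod 7); the common zeros in that column are the intersection.
  x = 0: f ≡ 0 at y ∈ {1}; g ≡ 0 at y ∈ {6}; common: ∅.
  x = 1: f ≡ 0 at y ∈ {4}; g ≡ 0 at y ∈ {3}; common: ∅.
  x = 2: f ≡ 0 at y ∈ {0}; g ≡ 0 at y ∈ {0}; common: {0}.
  x = 3: f ≡ 0 at y ∈ {3}; g ≡ 0 at y ∈ {4}; common: ∅.
  x = 4: f ≡ 0 at y ∈ {6}; g ≡ 0 at y ∈ {1}; common: ∅.
  x = 5: f ≡ 0 at y ∈ {2}; g ≡ 0 at y ∈ {5}; common: ∅.
  x = 6: f ≡ 0 at y ∈ {5}; g ≡ 0 at y ∈ {2}; common: ∅.
Collecting: common zeros = {(2, 0)}, so the count is 1.
Comparison with the Bézout bound: 1 ≤ 1 = deg(f)·deg(g), as expected for curves with no common component (the bound is attained).


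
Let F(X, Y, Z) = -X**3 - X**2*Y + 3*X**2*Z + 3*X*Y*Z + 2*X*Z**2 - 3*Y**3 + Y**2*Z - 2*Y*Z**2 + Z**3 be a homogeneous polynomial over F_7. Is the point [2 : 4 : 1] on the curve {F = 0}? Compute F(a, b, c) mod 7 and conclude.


F(2,4,1) ≡ 1 (mod 7); P is NOT on the curve.

Evaluate F(2, 4, 1) term-by-term (mod 7).
  -X**3 ↦ -1·8·1·1 = -8
  -X**2*Y ↦ -1·4·4·1 = -16
  3*X**2*Z ↦ 3·4·1·1 = 12
  3*X*Y*Z ↦ 3·2·4·1 = 24
  2*X*Z**2 ↦ 2·2·1·1 = 4
  -3*Y**3 ↦ -3·1·64·1 = -192
  Y**2*Z ↦ 1·1·16·1 = 16
  -2*Y*Z**2 ↦ -2·1·4·1 = -8
  Z**3 ↦ 1·1·1·1 = 1
Sum: F(2, 4, 1) = (-8) + (-16) + (12) + (24) + (4) + (-192) + (16) + (-8) + (1) = -167.
Reducing mod 7: -167 ≡ 1 (mod 7).
Since F(a, b, c) ≡ 1 ≠ 0 (mod 7), P does NOT lie on the curve.


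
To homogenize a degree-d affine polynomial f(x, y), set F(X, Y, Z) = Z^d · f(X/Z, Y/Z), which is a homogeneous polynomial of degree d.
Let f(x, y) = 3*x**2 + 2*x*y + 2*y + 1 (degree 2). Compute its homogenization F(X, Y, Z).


F(X, Y, Z) = 3*X**2 + 2*X*Y + 2*Y*Z + Z**2

deg(f) = 2.
Substitute x = X/Z, y = Y/Z into f, then multiply by Z^2.
  monomial 3·x^2·y^0 ↦ 3·X^2·Y^0·Z^0.
  monomial 2·x^1·y^1 ↦ 2·X^1·Y^1·Z^0.
  monomial 2·x^0·y^1 ↦ 2·X^0·Y^1·Z^1.
  monomial 1·x^0·y^0 ↦ 1·X^0·Y^0·Z^2.
Collecting: F(X, Y, Z) = 3*X**2 + 2*X*Y + 2*Y*Z + Z**2.


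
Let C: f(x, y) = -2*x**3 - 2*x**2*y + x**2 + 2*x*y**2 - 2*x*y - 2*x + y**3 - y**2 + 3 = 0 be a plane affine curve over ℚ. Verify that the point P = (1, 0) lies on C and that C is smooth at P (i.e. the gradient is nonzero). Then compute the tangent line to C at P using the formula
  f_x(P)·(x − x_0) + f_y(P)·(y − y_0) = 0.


Tangent line at P: -6*x - 4*y + 6 = 0.

Step 1: f(1, 0) = 0, so P lies on C.
Step 2: partial derivatives
  f_x(x, y) = -6*x**2 - 4*x*y + 2*x + 2*y**2 - 2*y - 2, f_y(x, y) = -2*x**2 + 4*x*y - 2*x + 3*y**2 - 2*y.
  f_x(P) = -6, f_y(P) = -4 (gradient nonzero, so P is smooth).
Step 3: tangent line at P: -6·(x − 1) + -4·(y − 0) = 0.
Expanding: -6*x - 4*y + 6 = 0.


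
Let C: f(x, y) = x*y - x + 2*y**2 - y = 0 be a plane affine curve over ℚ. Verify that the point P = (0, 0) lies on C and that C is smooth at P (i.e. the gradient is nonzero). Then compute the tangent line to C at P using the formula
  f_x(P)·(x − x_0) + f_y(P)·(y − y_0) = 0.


Tangent line at P: -x - y = 0.

Step 1: f(0, 0) = 0, so P lies on C.
Step 2: partial derivatives
  f_x(x, y) = y - 1, f_y(x, y) = x + 4*y - 1.
  f_x(P) = -1, f_y(P) = -1 (gradient nonzero, so P is smooth).
Step 3: tangent line at P: -1·(x − 0) + -1·(y − 0) = 0.
Expanding: -x - y = 0.


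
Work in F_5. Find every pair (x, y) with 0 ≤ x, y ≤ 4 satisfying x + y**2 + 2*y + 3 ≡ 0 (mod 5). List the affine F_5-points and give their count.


Affine F_5-points: {(2, 0), (2, 3), (3, 4), (4, 1), (4, 2)}; count = 5.

For each of the 25 pairs (x, y) ∈ F_5², evaluate f(x, y) mod 5. Record the zeros.
  x = 0: [0↦3, 1↦1, 2↦1, 3↦3, 4↦2]  zeros at y ∈ ∅
  x = 1: [0↦4, 1↦2, 2↦2, 3↦4, 4↦3]  zeros at y ∈ ∅
  x = 2: [0↦0, 1↦3, 2↦3, 3↦0, 4↦4]  zeros at y ∈ {0, 3}
  x = 3: [0↦1, 1↦4, 2↦4, 3↦1, 4↦0]  zeros at y ∈ {4}
  x = 4: [0↦2, 1↦0, 2↦0, 3↦2, 4↦1]  zeros at y ∈ {1, 2}
Collecting zeros: affine points = {(2, 0), (2, 3), (3, 4), (4, 1), (4, 2)}.
Total count |C(F_5)_aff| = 5.


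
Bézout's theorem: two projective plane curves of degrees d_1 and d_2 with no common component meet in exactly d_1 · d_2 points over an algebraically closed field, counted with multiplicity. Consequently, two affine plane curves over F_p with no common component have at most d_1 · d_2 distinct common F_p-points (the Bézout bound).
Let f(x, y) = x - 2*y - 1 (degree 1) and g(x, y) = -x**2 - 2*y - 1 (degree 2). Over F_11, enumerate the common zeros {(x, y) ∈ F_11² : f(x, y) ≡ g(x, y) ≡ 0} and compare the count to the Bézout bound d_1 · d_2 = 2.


Common zeros: {(0, 5), (10, 10)}; count = 2; Bézout bound = 2.

deg(f) = 1, deg(g) = 2, so Bézout bound = 2.
Scan x ∈ F_11. For each x, list the y ∈ F_11 with f(x, y) ≡ 0 and those with g(x, y) ≡ 0 (mod 11); the common zeros in that column are the intersection.
  x = 0: f ≡ 0 at y ∈ {5}; g ≡ 0 at y ∈ {5}; common: {5}.
  x = 1: f ≡ 0 at y ∈ {0}; g ≡ 0 at y ∈ {10}; common: ∅.
  x = 2: f ≡ 0 at y ∈ {6}; g ≡ 0 at y ∈ {3}; common: ∅.
  x = 3: f ≡ 0 at y ∈ {1}; g ≡ 0 at y ∈ {6}; common: ∅.
  x = 4: f ≡ 0 at y ∈ {7}; g ≡ 0 at y ∈ {8}; common: ∅.
  x = 5: f ≡ 0 at y ∈ {2}; g ≡ 0 at y ∈ {9}; common: ∅.
  x = 6: f ≡ 0 at y ∈ {8}; g ≡ 0 at y ∈ {9}; common: ∅.
  x = 7: f ≡ 0 at y ∈ {3}; g ≡ 0 at y ∈ {8}; common: ∅.
  x = 8: f ≡ 0 at y ∈ {9}; g ≡ 0 at y ∈ {6}; common: ∅.
  x = 9: f ≡ 0 at y ∈ {4}; g ≡ 0 at y ∈ {3}; common: ∅.
  x = 10: f ≡ 0 at y ∈ {10}; g ≡ 0 at y ∈ {10}; common: {10}.
Collecting: common zeros = {(0, 5), (10, 10)}, so the count is 2.
Comparison with the Bézout bound: 2 ≤ 2 = deg(f)·deg(g), as expected for curves with no common component (the bound is attained).


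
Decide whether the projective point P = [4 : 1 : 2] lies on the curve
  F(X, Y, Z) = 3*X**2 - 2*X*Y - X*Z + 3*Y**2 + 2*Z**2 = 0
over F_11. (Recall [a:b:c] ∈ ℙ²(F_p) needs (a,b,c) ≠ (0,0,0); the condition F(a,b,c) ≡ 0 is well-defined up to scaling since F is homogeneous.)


F(4,1,2) ≡ 10 (mod 11); P is NOT on the curve.

Evaluate F(4, 1, 2) term-by-term (mod 11).
  3*X**2 ↦ 3·16·1·1 = 48
  -2*X*Y ↦ -2·4·1·1 = -8
  -X*Z ↦ -1·4·1·2 = -8
  3*Y**2 ↦ 3·1·1·1 = 3
  2*Z**2 ↦ 2·1·1·4 = 8
Sum: F(4, 1, 2) = (48) + (-8) + (-8) + (3) + (8) = 43.
Reducing mod 11: 43 ≡ 10 (mod 11).
Since F(a, b, c) ≡ 10 ≠ 0 (mod 11), P does NOT lie on the curve.


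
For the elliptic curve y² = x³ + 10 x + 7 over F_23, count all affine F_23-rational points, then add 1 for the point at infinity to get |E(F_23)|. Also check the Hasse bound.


Affine points = {(1, 8), (1, 15), (2, 9), (2, 14), (3, 8), (3, 15), (7, 11), (7, 12), (8, 1), (8, 22), (10, 7), (10, 16), (14, 4), (14, 19), (15, 6), (15, 17), (16, 10), (16, 13), (18, 4), (18, 19), (19, 8), (19, 15), (21, 5), (21, 18)}; affine count = 24; |E(F_23)| = 25.

Discriminant check: Δ ∝ 4a³ + 27b² = 4·10³ + 27·7² = 4·1000 + 27·49 ≡ 10 (mod 23). Nonzero ⇒ E is nonsingular.
For each x ∈ F_23, compute rhs = x³ + 10·x + 7 mod 23, then count y ∈ F_23 with y² ≡ rhs.
  x = 0: rhs = 7, matching y values: none (0 points).
  x = 1: rhs = 18, matching y values: 8, 15 (2 points).
  x = 2: rhs = 12, matching y values: 9, 14 (2 points).
  x = 3: rhs = 18, matching y values: 8, 15 (2 points).
  x = 4: rhs = 19, matching y values: none (0 points).
  x = 5: rhs = 21, matching y values: none (0 points).
  x = 6: rhs = 7, matching y values: none (0 points).
  x = 7: rhs = 6, matching y values: 11, 12 (2 points).
  x = 8: rhs = 1, matching y values: 1, 22 (2 points).
  x = 9: rhs = 21, matching y values: none (0 points).
  x = 10: rhs = 3, matching y values: 7, 16 (2 points).
  x = 11: rhs = 22, matching y values: none (0 points).
  x = 12: rhs = 15, matching y values: none (0 points).
  x = 13: rhs = 11, matching y values: none (0 points).
  x = 14: rhs = 16, matching y values: 4, 19 (2 points).
  x = 15: rhs = 13, matching y values: 6, 17 (2 points).
  x = 16: rhs = 8, matching y values: 10, 13 (2 points).
  x = 17: rhs = 7, matching y values: none (0 points).
  x = 18: rhs = 16, matching y values: 4, 19 (2 points).
  x = 19: rhs = 18, matching y values: 8, 15 (2 points).
  x = 20: rhs = 19, matching y values: none (0 points).
  x = 21: rhs = 2, matching y values: 5, 18 (2 points).
  x = 22: rhs = 19, matching y values: none (0 points).
Total affine count: 24.
Full point count |E(F_23)| = 24 + 1 = 25.
Hasse bound: |25 − (23+1)| = |1| = 1 ≤ 2√23 ≈ 9.5917 ✓.


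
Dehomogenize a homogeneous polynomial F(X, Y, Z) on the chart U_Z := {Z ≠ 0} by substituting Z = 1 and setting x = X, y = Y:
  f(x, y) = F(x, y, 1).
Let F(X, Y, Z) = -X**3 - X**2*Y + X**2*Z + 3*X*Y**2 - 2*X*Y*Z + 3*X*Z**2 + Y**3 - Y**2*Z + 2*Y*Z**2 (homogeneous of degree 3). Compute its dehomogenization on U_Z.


f(x, y) = -x**3 - x**2*y + x**2 + 3*x*y**2 - 2*x*y + 3*x + y**3 - y**2 + 2*y

On U_Z we set Z = 1. Each monomial c·X^i·Y^j·Z^k in F becomes c·x^i·y^j·1^k = c·x^i·y^j.
Substituting Z = 1: F(X, Y, 1) = -x**3 - x**2*y + x**2 + 3*x*y**2 - 2*x*y + 3*x + y**3 - y**2 + 2*y.
Note: deg(f) ≤ deg(F) = 3; strict inequality happens when F is divisible by Z (lost terms).


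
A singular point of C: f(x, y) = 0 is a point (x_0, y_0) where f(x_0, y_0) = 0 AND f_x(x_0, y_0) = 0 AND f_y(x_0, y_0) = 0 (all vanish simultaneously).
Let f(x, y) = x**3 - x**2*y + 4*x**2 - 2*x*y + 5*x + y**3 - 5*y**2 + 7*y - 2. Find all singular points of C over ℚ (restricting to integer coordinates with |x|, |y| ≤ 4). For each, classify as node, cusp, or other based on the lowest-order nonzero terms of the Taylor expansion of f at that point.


Singular points: {(-1, 2)}; classification: node.

Compute partial derivatives:
  f_x = 3*x**2 - 2*x*y + 8*x - 2*y + 5.
  f_y = -x**2 - 2*x + 3*y**2 - 10*y + 7.
Scan x_0 ∈ {−4, ..., 4}. For each x_0, f_y(x_0, y) is a polynomial in y; find its integer roots y ∈ {−4, ..., 4}, then test f_x and f at those candidates.
  x = -4: f_y(-4, y) = 3*y**2 - 10*y - 1; no integer root y with |y| ≤ 4.
  x = -3: f_y(-3, y) = 3*y**2 - 10*y + 4; no integer root y with |y| ≤ 4.
  x = -2: f_y(-2, y) = 3*y**2 - 10*y + 7; vanishes at y ∈ {1}. (-2, 1): f_x = 3 ≠ 0.
  x = -1: f_y(-1, y) = 3*y**2 - 10*y + 8; vanishes at y ∈ {2}. (-1, 2): f_x = 0, f = 0 — SINGULAR.
  x = 0: f_y(0, y) = 3*y**2 - 10*y + 7; vanishes at y ∈ {1}. (0, 1): f_x = 3 ≠ 0.
  x = 1: f_y(1, y) = 3*y**2 - 10*y + 4; no integer root y with |y| ≤ 4.
  x = 2: f_y(2, y) = 3*y**2 - 10*y - 1; no integer root y with |y| ≤ 4.
  x = 3: f_y(3, y) = 3*y**2 - 10*y - 8; vanishes at y ∈ {4}. (3, 4): f_x = 24 ≠ 0.
  x = 4: f_y(4, y) = 3*y**2 - 10*y - 17; no integer root y with |y| ≤ 4.
Only singular point on the grid: (-1, 2).
Classify: substitute x = -1 + u, y = 2 + v and expand: f = u**3 - u**2*v - u**2 + v**3 + v**2.
No constant or linear terms (consistent with a singular point). Quadratic part: -u**2 + v**2. Cubic part: u**3 - u**2*v + v**3.
The quadratic part v**2 - u**2 = (v − u)(v + u) splits into two distinct linear factors, so there are two distinct tangent lines y − 2 = ±(x − -1) — this is a node (ordinary double point).
Classification: node.


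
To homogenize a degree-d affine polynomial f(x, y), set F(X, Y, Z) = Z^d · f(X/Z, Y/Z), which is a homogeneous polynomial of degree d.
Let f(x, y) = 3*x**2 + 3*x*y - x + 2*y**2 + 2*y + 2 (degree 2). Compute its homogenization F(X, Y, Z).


F(X, Y, Z) = 3*X**2 + 3*X*Y - X*Z + 2*Y**2 + 2*Y*Z + 2*Z**2

deg(f) = 2.
Substitute x = X/Z, y = Y/Z into f, then multiply by Z^2.
  monomial 3·x^2·y^0 ↦ 3·X^2·Y^0·Z^0.
  monomial 3·x^1·y^1 ↦ 3·X^1·Y^1·Z^0.
  monomial -1·x^1·y^0 ↦ -1·X^1·Y^0·Z^1.
  monomial 2·x^0·y^2 ↦ 2·X^0·Y^2·Z^0.
  monomial 2·x^0·y^1 ↦ 2·X^0·Y^1·Z^1.
  monomial 2·x^0·y^0 ↦ 2·X^0·Y^0·Z^2.
Collecting: F(X, Y, Z) = 3*X**2 + 3*X*Y - X*Z + 2*Y**2 + 2*Y*Z + 2*Z**2.


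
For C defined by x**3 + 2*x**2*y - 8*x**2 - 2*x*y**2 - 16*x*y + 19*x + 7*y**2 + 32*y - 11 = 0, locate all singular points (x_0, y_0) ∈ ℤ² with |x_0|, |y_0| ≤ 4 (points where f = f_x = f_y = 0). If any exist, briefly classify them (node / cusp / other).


Singular points: {(3, -1)}; classification: node.

Compute partial derivatives:
  f_x = 3*x**2 + 4*x*y - 16*x - 2*y**2 - 16*y + 19.
  f_y = 2*x**2 - 4*x*y - 16*x + 14*y + 32.
Scan x_0 ∈ {−4, ..., 4}. For each x_0, f_y(x_0, y) is a polynomial in y; find its integer roots y ∈ {−4, ..., 4}, then test f_x and f at those candidates.
  x = -4: f_y(-4, y) = 30*y + 128; no integer root y with |y| ≤ 4.
  x = -3: f_y(-3, y) = 26*y + 98; no integer root y with |y| ≤ 4.
  x = -2: f_y(-2, y) = 22*y + 72; no integer root y with |y| ≤ 4.
  x = -1: f_y(-1, y) = 18*y + 50; no integer root y with |y| ≤ 4.
  x = 0: f_y(0, y) = 14*y + 32; no integer root y with |y| ≤ 4.
  x = 1: f_y(1, y) = 10*y + 18; no integer root y with |y| ≤ 4.
  x = 2: f_y(2, y) = 6*y + 8; no integer root y with |y| ≤ 4.
  x = 3: f_y(3, y) = 2*y + 2; vanishes at y ∈ {-1}. (3, -1): f_x = 0, f = 0 — SINGULAR.
  x = 4: f_y(4, y) = -2*y; vanishes at y ∈ {0}. (4, 0): f_x = 3 ≠ 0.
Only singular point on the grid: (3, -1).
Classify: substitute x = 3 + u, y = -1 + v and expand: f = u**3 + 2*u**2*v - u**2 - 2*u*v**2 + v**2.
No constant or linear terms (consistent with a singular point). Quadratic part: -u**2 + v**2. Cubic part: u**3 + 2*u**2*v - 2*u*v**2.
The quadratic part v**2 - u**2 = (v − u)(v + u) splits into two distinct linear factors, so there are two distinct tangent lines y − -1 = ±(x − 3) — this is a node (ordinary double point).
Classification: node.


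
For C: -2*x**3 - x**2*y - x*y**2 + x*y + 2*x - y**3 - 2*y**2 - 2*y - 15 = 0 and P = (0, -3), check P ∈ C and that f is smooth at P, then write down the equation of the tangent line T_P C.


Tangent line at P: -10*x - 17*y - 51 = 0.

Step 1: f(0, -3) = 0, so P lies on C.
Step 2: partial derivatives
  f_x(x, y) = -6*x**2 - 2*x*y - y**2 + y + 2, f_y(x, y) = -x**2 - 2*x*y + x - 3*y**2 - 4*y - 2.
  f_x(P) = -10, f_y(P) = -17 (gradient nonzero, so P is smooth).
Step 3: tangent line at P: -10·(x − 0) + -17·(y − -3) = 0.
Expanding: -10*x - 17*y - 51 = 0.


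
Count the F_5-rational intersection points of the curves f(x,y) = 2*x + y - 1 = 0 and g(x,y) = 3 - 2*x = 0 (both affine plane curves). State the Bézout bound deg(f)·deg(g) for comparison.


Common zeros: {(4, 3)}; count = 1; Bézout bound = 1.

deg(f) = 1, deg(g) = 1, so Bézout bound = 1.
Scan x ∈ F_5. For each x, list the y ∈ F_5 with f(x, y) ≡ 0 and those with g(x, y) ≡ 0 (mod 5); the common zeros in that column are the intersection.
  x = 0: f ≡ 0 at y ∈ {1}; g ≡ 0 at y ∈ ∅; common: ∅.
  x = 1: f ≡ 0 at y ∈ {4}; g ≡ 0 at y ∈ ∅; common: ∅.
  x = 2: f ≡ 0 at y ∈ {2}; g ≡ 0 at y ∈ ∅; common: ∅.
  x = 3: f ≡ 0 at y ∈ {0}; g ≡ 0 at y ∈ ∅; common: ∅.
  x = 4: f ≡ 0 at y ∈ {3}; g ≡ 0 at y ∈ {0, 1, 2, 3, 4}; common: {3}.
Collecting: common zeros = {(4, 3)}, so the count is 1.
Comparison with the Bézout bound: 1 ≤ 1 = deg(f)·deg(g), as expected for curves with no common component (the bound is attained).


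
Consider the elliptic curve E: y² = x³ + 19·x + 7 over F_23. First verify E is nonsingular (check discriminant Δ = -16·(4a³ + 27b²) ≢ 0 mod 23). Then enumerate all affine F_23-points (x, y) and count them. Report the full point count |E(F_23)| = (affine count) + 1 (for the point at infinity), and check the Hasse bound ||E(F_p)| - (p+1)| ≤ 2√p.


Affine points = {(1, 2), (1, 21), (4, 3), (4, 20), (7, 0), (8, 2), (8, 21), (10, 1), (10, 22), (11, 11), (11, 12), (12, 10), (12, 13), (13, 6), (13, 17), (14, 2), (14, 21)}; affine count = 17; |E(F_23)| = 18.

Discriminant check: Δ ∝ 4a³ + 27b² = 4·19³ + 27·7² = 4·6859 + 27·49 ≡ 9 (mod 23). Nonzero ⇒ E is nonsingular.
For each x ∈ F_23, compute rhs = x³ + 19·x + 7 mod 23, then count y ∈ F_23 with y² ≡ rhs.
  x = 0: rhs = 7, matching y values: none (0 points).
  x = 1: rhs = 4, matching y values: 2, 21 (2 points).
  x = 2: rhs = 7, matching y values: none (0 points).
  x = 3: rhs = 22, matching y values: none (0 points).
  x = 4: rhs = 9, matching y values: 3, 20 (2 points).
  x = 5: rhs = 20, matching y values: none (0 points).
  x = 6: rhs = 15, matching y values: none (0 points).
  x = 7: rhs = 0, matching y values: 0 (1 points).
  x = 8: rhs = 4, matching y values: 2, 21 (2 points).
  x = 9: rhs = 10, matching y values: none (0 points).
  x = 10: rhs = 1, matching y values: 1, 22 (2 points).
  x = 11: rhs = 6, matching y values: 11, 12 (2 points).
  x = 12: rhs = 8, matching y values: 10, 13 (2 points).
  x = 13: rhs = 13, matching y values: 6, 17 (2 points).
  x = 14: rhs = 4, matching y values: 2, 21 (2 points).
  x = 15: rhs = 10, matching y values: none (0 points).
  x = 16: rhs = 14, matching y values: none (0 points).
  x = 17: rhs = 22, matching y values: none (0 points).
  x = 18: rhs = 17, matching y values: none (0 points).
  x = 19: rhs = 5, matching y values: none (0 points).
  x = 20: rhs = 15, matching y values: none (0 points).
  x = 21: rhs = 7, matching y values: none (0 points).
  x = 22: rhs = 10, matching y values: none (0 points).
Total affine count: 17.
Full point count |E(F_23)| = 17 + 1 = 18.
Hasse bound: |18 − (23+1)| = |-6| = 6 ≤ 2√23 ≈ 9.5917 ✓.


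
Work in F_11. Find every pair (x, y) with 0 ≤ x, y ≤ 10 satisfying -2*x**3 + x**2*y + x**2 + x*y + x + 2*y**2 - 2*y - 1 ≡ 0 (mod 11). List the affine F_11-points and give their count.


Affine F_11-points: {(0, 3), (0, 9), (2, 0), (2, 9), (3, 8), (3, 9), (5, 4), (6, 3), (6, 10), (7, 3)}; count = 10.

For each of the 121 pairs (x, y) ∈ F_11², evaluate f(x, y) mod 11. Record the zeros.
  x = 0: [0↦10, 1↦10, 2↦3, 3↦0, 4↦1, 5↦6, 6↦4, 7↦6, 8↦1, 9↦0, 10↦3]  zeros at y ∈ {3, 9}
  x = 1: [0↦10, 1↦1, 2↦7, 3↦6, 4↦9, 5↦5, 6↦5, 7↦9, 8↦6, 9↦7, 10↦1]  zeros at y ∈ ∅
  x = 2: [0↦0, 1↦6, 2↦5, 3↦8, 4↦4, 5↦4, 6↦8, 7↦5, 8↦6, 9↦0, 10↦9]  zeros at y ∈ {0, 9}
  x = 3: [0↦1, 1↦2, 2↦7, 3↦5, 4↦7, 5↦2, 6↦1, 7↦4, 8↦0, 9↦0, 10↦4]  zeros at y ∈ {8, 9}
  x = 4: [0↦1, 1↦10, 2↦1, 3↦7, 4↦6, 5↦9, 6↦5, 7↦5, 8↦9, 9↦6, 10↦7]  zeros at y ∈ ∅
  x = 5: [0↦10, 1↦7, 2↦8, 3↦2, 4↦0, 5↦2, 6↦8, 7↦7, 8↦10, 9↦6, 10↦6]  zeros at y ∈ {4}
  x = 6: [0↦5, 1↦3, 2↦5, 3↦0, 4↦10, 5↦2, 6↦9, 7↦9, 8↦2, 9↦10, 10↦0]  zeros at y ∈ {3, 10}
  x = 7: [0↦7, 1↦8, 2↦2, 3↦0, 4↦2, 5↦8, 6↦7, 7↦10, 8↦6, 9↦6, 10↦10]  zeros at y ∈ {3}
  x = 8: [0↦4, 1↦10, 2↦9, 3↦1, 4↦8, 5↦8, 6↦1, 7↦9, 8↦10, 9↦4, 10↦2]  zeros at y ∈ ∅
  x = 9: [0↦6, 1↦8, 2↦3, 3↦2, 4↦5, 5↦1, 6↦1, 7↦5, 8↦2, 9↦3, 10↦8]  zeros at y ∈ ∅
  x = 10: [0↦1, 1↦1, 2↦5, 3↦2, 4↦3, 5↦8, 6↦6, 7↦8, 8↦3, 9↦2, 10↦5]  zeros at y ∈ ∅
Collecting zeros: affine points = {(0, 3), (0, 9), (2, 0), (2, 9), (3, 8), (3, 9), (5, 4), (6, 3), (6, 10), (7, 3)}.
Total count |C(F_11)_aff| = 10.


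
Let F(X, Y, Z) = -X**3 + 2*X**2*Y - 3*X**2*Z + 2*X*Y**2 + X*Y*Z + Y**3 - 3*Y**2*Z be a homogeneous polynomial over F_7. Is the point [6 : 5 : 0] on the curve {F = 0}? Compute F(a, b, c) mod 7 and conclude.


F(6,5,0) ≡ 2 (mod 7); P is NOT on the curve.

Evaluate F(6, 5, 0) term-by-term (mod 7).
  -X**3 ↦ -1·216·1·1 = -216
  2*X**2*Y ↦ 2·36·5·1 = 360
  -3*X**2*Z ↦ -3·36·1·0 = 0
  2*X*Y**2 ↦ 2·6·25·1 = 300
  X*Y*Z ↦ 1·6·5·0 = 0
  Y**3 ↦ 1·1·125·1 = 125
  -3*Y**2*Z ↦ -3·1·25·0 = 0
Sum: F(6, 5, 0) = (-216) + (360) + (0) + (300) + (0) + (125) + (0) = 569.
Reducing mod 7: 569 ≡ 2 (mod 7).
Since F(a, b, c) ≡ 2 ≠ 0 (mod 7), P does NOT lie on the curve.


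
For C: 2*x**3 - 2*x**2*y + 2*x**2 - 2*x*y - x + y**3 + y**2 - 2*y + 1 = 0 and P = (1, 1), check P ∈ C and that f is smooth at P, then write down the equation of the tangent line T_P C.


Tangent line at P: 3*x - y - 2 = 0.

Step 1: f(1, 1) = 0, so P lies on C.
Step 2: partial derivatives
  f_x(x, y) = 6*x**2 - 4*x*y + 4*x - 2*y - 1, f_y(x, y) = -2*x**2 - 2*x + 3*y**2 + 2*y - 2.
  f_x(P) = 3, f_y(P) = -1 (gradient nonzero, so P is smooth).
Step 3: tangent line at P: 3·(x − 1) + -1·(y − 1) = 0.
Expanding: 3*x - y - 2 = 0.


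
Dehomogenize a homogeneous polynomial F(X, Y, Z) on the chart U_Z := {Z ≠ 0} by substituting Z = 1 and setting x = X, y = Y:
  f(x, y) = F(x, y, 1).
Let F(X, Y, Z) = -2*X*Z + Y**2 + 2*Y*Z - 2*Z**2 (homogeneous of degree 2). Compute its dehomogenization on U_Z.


f(x, y) = -2*x + y**2 + 2*y - 2

On U_Z we set Z = 1. Each monomial c·X^i·Y^j·Z^k in F becomes c·x^i·y^j·1^k = c·x^i·y^j.
Substituting Z = 1: F(X, Y, 1) = -2*x + y**2 + 2*y - 2.
Note: deg(f) ≤ deg(F) = 2; strict inequality happens when F is divisible by Z (lost terms).


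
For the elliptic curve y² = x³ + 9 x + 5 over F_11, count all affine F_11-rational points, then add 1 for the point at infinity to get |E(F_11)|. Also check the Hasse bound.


Affine points = {(0, 4), (0, 7), (1, 2), (1, 9), (2, 3), (2, 8), (3, 2), (3, 9), (6, 0), (7, 2), (7, 9), (9, 1), (9, 10)}; affine count = 13; |E(F_11)| = 14.

Discriminant check: Δ ∝ 4a³ + 27b² = 4·9³ + 27·5² = 4·729 + 27·25 ≡ 5 (mod 11). Nonzero ⇒ E is nonsingular.
For each x ∈ F_11, compute rhs = x³ + 9·x + 5 mod 11, then count y ∈ F_11 with y² ≡ rhs.
  x = 0: rhs = 5, matching y values: 4, 7 (2 points).
  x = 1: rhs = 4, matching y values: 2, 9 (2 points).
  x = 2: rhs = 9, matching y values: 3, 8 (2 points).
  x = 3: rhs = 4, matching y values: 2, 9 (2 points).
  x = 4: rhs = 6, matching y values: none (0 points).
  x = 5: rhs = 10, matching y values: none (0 points).
  x = 6: rhs = 0, matching y values: 0 (1 points).
  x = 7: rhs = 4, matching y values: 2, 9 (2 points).
  x = 8: rhs = 6, matching y values: none (0 points).
  x = 9: rhs = 1, matching y values: 1, 10 (2 points).
  x = 10: rhs = 6, matching y values: none (0 points).
Total affine count: 13.
Full point count |E(F_11)| = 13 + 1 = 14.
Hasse bound: |14 − (11+1)| = |2| = 2 ≤ 2√11 ≈ 6.6332 ✓.


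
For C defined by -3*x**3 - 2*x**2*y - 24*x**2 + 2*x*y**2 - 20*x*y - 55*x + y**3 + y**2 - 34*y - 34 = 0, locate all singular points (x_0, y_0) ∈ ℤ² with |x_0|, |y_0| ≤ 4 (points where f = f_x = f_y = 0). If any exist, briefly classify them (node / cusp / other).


Singular points: {(-3, 2)}; classification: node.

Compute partial derivatives:
  f_x = -9*x**2 - 4*x*y - 48*x + 2*y**2 - 20*y - 55.
  f_y = -2*x**2 + 4*x*y - 20*x + 3*y**2 + 2*y - 34.
Scan x_0 ∈ {−4, ..., 4}. For each x_0, f_y(x_0, y) is a polynomial in y; find its integer roots y ∈ {−4, ..., 4}, then test f_x and f at those candidates.
  x = -4: f_y(-4, y) = 3*y**2 - 14*y + 14; no integer root y with |y| ≤ 4.
  x = -3: f_y(-3, y) = 3*y**2 - 10*y + 8; vanishes at y ∈ {2}. (-3, 2): f_x = 0, f = 0 — SINGULAR.
  x = -2: f_y(-2, y) = 3*y**2 - 6*y - 2; no integer root y with |y| ≤ 4.
  x = -1: f_y(-1, y) = 3*y**2 - 2*y - 16; vanishes at y ∈ {-2}. (-1, -2): f_x = 24 ≠ 0.
  x = 0: f_y(0, y) = 3*y**2 + 2*y - 34; no integer root y with |y| ≤ 4.
  x = 1: f_y(1, y) = 3*y**2 + 6*y - 56; no integer root y with |y| ≤ 4.
  x = 2: f_y(2, y) = 3*y**2 + 10*y - 82; no integer root y with |y| ≤ 4.
  x = 3: f_y(3, y) = 3*y**2 + 14*y - 112; no integer root y with |y| ≤ 4.
  x = 4: f_y(4, y) = 3*y**2 + 18*y - 146; no integer root y with |y| ≤ 4.
Only singular point on the grid: (-3, 2).
Classify: substitute x = -3 + u, y = 2 + v and expand: f = -3*u**3 - 2*u**2*v - u**2 + 2*u*v**2 + v**3 + v**2.
No constant or linear terms (consistent with a singular point). Quadratic part: -u**2 + v**2. Cubic part: -3*u**3 - 2*u**2*v + 2*u*v**2 + v**3.
The quadratic part v**2 - u**2 = (v − u)(v + u) splits into two distinct linear factors, so there are two distinct tangent lines y − 2 = ±(x − -3) — this is a node (ordinary double point).
Classification: node.
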